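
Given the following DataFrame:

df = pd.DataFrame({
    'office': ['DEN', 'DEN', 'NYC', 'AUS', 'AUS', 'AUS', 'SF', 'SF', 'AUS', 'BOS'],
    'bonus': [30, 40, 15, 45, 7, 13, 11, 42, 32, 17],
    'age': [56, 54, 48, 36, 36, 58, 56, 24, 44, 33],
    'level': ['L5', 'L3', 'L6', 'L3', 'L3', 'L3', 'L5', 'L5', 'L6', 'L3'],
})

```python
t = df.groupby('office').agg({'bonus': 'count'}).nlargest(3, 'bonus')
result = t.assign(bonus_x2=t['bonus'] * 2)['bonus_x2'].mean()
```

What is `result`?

group by office, count of bonus:
        bonus
office       
AUS         4
BOS         1
DEN         2
NYC         1
SF          2
take 3 rows with largest bonus:
        bonus
office       
AUS         4
DEN         2
SF          2
add column bonus_x2 = t['bonus'] * 2:
        bonus  bonus_x2
office                 
AUS         4         8
DEN         2         4
SF          2         4

5.33333333333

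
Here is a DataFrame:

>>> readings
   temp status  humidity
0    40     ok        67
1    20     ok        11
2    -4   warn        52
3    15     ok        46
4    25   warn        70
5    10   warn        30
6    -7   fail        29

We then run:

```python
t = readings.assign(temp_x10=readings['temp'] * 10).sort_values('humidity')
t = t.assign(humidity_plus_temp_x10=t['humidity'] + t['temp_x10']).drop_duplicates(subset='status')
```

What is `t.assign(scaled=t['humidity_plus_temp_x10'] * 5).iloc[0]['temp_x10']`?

200

add column temp_x10 = readings['temp'] * 10:
   temp status  humidity  temp_x10
0    40     ok        67       400
1    20     ok        11       200
2    -4   warn        52       -40
3    15     ok        46       150
4    25   warn        70       250
5    10   warn        30       100
6    -7   fail        29       -70
sort by humidity:
   temp status  humidity  temp_x10
1    20     ok        11       200
6    -7   fail        29       -70
5    10   warn        30       100
3    15     ok        46       150
2    -4   warn        52       -40
0    40     ok        67       400
4    25   warn        70       250
add column humidity_plus_temp_x10 = t['humidity'] + t['temp_x10']:
   temp status  humidity  temp_x10  humidity_plus_temp_x10
1    20     ok        11       200                     211
6    -7   fail        29       -70                     -41
5    10   warn        30       100                     130
3    15     ok        46       150                     196
2    -4   warn        52       -40                      12
0    40     ok        67       400                     467
4    25   warn        70       250                     320
drop duplicate status (keep=first):
   temp status  humidity  temp_x10  humidity_plus_temp_x10
1    20     ok        11       200                     211
6    -7   fail        29       -70                     -41
5    10   warn        30       100                     130
add column scaled = t['humidity_plus_temp_x10'] * 5:
   temp status  humidity  temp_x10  humidity_plus_temp_x10  scaled
1    20     ok        11       200                     211    1055
6    -7   fail        29       -70                     -41    -205
5    10   warn        30       100                     130     650
Reading off the value at position 0, column 'temp_x10', we get 200.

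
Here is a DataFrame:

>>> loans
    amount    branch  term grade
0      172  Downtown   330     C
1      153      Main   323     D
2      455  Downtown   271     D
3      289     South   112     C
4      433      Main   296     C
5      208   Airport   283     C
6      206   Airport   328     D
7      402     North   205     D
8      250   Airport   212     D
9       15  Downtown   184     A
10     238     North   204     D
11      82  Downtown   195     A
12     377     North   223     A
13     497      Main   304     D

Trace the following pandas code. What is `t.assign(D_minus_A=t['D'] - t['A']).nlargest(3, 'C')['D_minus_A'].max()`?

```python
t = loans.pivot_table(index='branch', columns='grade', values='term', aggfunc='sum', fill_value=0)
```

627

pivot: rows=branch, cols=grade, sum(term):
grade       A    C    D
branch                 
Airport     0  283  540
Downtown  379  330  271
Main        0  296  627
North     223    0  409
South       0  112    0
add column D_minus_A = t['D'] - t['A']:
grade       A    C    D  D_minus_A
branch                            
Airport     0  283  540        540
Downtown  379  330  271       -108
Main        0  296  627        627
North     223    0  409        186
South       0  112    0          0
take 3 rows with largest C:
grade       A    C    D  D_minus_A
branch                            
Downtown  379  330  271       -108
Main        0  296  627        627
Airport     0  283  540        540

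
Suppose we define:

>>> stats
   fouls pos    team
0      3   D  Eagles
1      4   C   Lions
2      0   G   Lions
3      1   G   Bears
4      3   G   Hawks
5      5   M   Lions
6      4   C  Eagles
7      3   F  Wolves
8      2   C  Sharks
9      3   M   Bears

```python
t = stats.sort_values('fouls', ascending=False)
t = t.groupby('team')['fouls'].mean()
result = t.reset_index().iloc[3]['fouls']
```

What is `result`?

3.0

sort by fouls descending:
   fouls pos    team
5      5   M   Lions
1      4   C   Lions
6      4   C  Eagles
0      3   D  Eagles
4      3   G   Hawks
7      3   F  Wolves
9      3   M   Bears
8      2   C  Sharks
3      1   G   Bears
2      0   G   Lions
group by team, mean of fouls:
team
Bears     2.0
Eagles    3.5
Hawks     3.0
Lions     3.0
Sharks    2.0
Wolves    3.0
Name: fouls, dtype: float64
reset_index():
     team  fouls
0   Bears    2.0
1  Eagles    3.5
2   Hawks    3.0
3   Lions    3.0
4  Sharks    2.0
5  Wolves    3.0
Reading off the value at position 3, column 'fouls', we get 3.0.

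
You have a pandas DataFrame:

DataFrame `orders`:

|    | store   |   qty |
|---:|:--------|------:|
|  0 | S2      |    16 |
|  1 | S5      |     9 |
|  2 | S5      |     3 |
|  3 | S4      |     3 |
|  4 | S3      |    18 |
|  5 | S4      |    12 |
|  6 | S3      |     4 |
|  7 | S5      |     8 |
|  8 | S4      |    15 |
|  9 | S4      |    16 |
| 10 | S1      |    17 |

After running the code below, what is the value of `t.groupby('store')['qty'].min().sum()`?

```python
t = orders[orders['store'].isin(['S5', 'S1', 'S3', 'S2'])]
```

40

filter rows where store in ['S5', 'S1', 'S3', 'S2']:
   store  qty
0     S2   16
1     S5    9
2     S5    3
4     S3   18
6     S3    4
7     S5    8
10    S1   17
group by store, min of qty:
store
S1    17
S2    16
S3     4
S5     3
Name: qty, dtype: int64
Finally, sum of the resulting series = 40.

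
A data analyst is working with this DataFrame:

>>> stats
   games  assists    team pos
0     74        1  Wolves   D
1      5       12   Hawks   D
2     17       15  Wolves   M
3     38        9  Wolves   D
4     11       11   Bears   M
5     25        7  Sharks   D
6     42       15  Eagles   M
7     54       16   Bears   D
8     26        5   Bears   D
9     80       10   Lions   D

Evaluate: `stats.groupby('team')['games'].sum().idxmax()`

Wolves

group by team, sum of games:
team
Bears      91
Eagles     42
Hawks       5
Lions      80
Sharks     25
Wolves    129
Name: games, dtype: int64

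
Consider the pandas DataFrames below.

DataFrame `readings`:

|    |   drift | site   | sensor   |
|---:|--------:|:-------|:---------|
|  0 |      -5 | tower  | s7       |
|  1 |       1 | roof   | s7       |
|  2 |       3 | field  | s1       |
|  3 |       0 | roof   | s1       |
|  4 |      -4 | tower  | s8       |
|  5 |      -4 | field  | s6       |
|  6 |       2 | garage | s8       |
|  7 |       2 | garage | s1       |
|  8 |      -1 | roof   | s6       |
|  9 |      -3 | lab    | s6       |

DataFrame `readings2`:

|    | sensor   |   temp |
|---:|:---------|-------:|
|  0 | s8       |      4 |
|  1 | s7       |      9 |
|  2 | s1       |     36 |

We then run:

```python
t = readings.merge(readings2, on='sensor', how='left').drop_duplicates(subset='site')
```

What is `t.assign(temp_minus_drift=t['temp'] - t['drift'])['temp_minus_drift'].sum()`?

57.0

merge on 'sensor' (how='left') → 10 rows:
   drift    site sensor  temp
0     -5   tower     s7   9.0
1      1    roof     s7   9.0
2      3   field     s1  36.0
3      0    roof     s1  36.0
4     -4   tower     s8   4.0
5     -4   field     s6   NaN
6      2  garage     s8   4.0
7      2  garage     s1  36.0
8     -1    roof     s6   NaN
9     -3     lab     s6   NaN
drop duplicate site (keep=first):
   drift    site sensor  temp
0     -5   tower     s7   9.0
1      1    roof     s7   9.0
2      3   field     s1  36.0
6      2  garage     s8   4.0
9     -3     lab     s6   NaN
add column temp_minus_drift = t['temp'] - t['drift']:
   drift    site sensor  temp  temp_minus_drift
0     -5   tower     s7   9.0              14.0
1      1    roof     s7   9.0               8.0
2      3   field     s1  36.0              33.0
6      2  garage     s8   4.0               2.0
9     -3     lab     s6   NaN               NaN
Finally, sum of column 'temp_minus_drift' = 57.0.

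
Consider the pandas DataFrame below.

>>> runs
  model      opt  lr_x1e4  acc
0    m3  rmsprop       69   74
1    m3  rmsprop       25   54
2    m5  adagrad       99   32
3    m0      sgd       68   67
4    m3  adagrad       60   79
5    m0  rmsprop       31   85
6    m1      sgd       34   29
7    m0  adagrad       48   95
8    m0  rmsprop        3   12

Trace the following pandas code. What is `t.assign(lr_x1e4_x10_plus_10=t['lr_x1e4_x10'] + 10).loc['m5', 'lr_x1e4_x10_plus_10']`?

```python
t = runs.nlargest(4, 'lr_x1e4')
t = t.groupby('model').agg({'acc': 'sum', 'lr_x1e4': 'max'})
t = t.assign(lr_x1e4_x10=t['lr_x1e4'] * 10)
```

take 4 rows with largest lr_x1e4:
  model      opt  lr_x1e4  acc
2    m5  adagrad       99   32
0    m3  rmsprop       69   74
3    m0      sgd       68   67
4    m3  adagrad       60   79
group by model: sum(acc), max(lr_x1e4):
       acc  lr_x1e4
model              
m0      67       68
m3     153       69
m5      32       99
add column lr_x1e4_x10 = t['lr_x1e4'] * 10:
       acc  lr_x1e4  lr_x1e4_x10
model                           
m0      67       68          680
m3     153       69          690
m5      32       99          990
add column lr_x1e4_x10_plus_10 = t['lr_x1e4_x10'] + 10:
       acc  lr_x1e4  lr_x1e4_x10  lr_x1e4_x10_plus_10
model                                                
m0      67       68          680                  690
m3     153       69          690                  700
m5      32       99          990                 1000
The value at row 'm5', column 'lr_x1e4_x10_plus_10' is 1000.

1000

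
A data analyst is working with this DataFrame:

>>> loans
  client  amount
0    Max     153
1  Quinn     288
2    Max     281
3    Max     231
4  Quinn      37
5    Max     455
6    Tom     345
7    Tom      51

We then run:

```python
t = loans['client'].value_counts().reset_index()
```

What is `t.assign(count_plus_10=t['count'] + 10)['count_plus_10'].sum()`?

38

value_counts of client:
client
Max      4
Quinn    2
Tom      2
Name: count, dtype: int64
reset_index():
  client  count
0    Max      4
1  Quinn      2
2    Tom      2
add column count_plus_10 = t['count'] + 10:
  client  count  count_plus_10
0    Max      4             14
1  Quinn      2             12
2    Tom      2             12
Taking the sum of column 'count_plus_10' gives 38.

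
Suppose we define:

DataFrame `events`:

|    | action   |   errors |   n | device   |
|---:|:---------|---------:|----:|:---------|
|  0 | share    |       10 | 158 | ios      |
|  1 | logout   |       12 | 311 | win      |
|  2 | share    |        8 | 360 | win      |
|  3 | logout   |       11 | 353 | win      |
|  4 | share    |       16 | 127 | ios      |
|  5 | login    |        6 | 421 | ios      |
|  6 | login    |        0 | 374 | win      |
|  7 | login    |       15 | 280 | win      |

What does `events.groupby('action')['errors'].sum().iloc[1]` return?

23

group by action, sum of errors:
action
login     21
logout    23
share     34
Name: errors, dtype: int64
Hence 23.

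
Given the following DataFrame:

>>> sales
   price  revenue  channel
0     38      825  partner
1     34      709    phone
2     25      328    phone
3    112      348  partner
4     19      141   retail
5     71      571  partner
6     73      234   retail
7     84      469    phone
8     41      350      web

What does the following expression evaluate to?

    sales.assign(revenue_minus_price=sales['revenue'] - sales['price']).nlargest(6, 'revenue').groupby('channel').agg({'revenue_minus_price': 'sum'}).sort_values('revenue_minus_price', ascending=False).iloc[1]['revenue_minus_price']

add column revenue_minus_price = sales['revenue'] - sales['price']:
   price  revenue  channel  revenue_minus_price
0     38      825  partner                  787
1     34      709    phone                  675
2     25      328    phone                  303
3    112      348  partner                  236
4     19      141   retail                  122
5     71      571  partner                  500
6     73      234   retail                  161
7     84      469    phone                  385
8     41      350      web                  309
take 6 rows with largest revenue:
   price  revenue  channel  revenue_minus_price
0     38      825  partner                  787
1     34      709    phone                  675
5     71      571  partner                  500
7     84      469    phone                  385
8     41      350      web                  309
3    112      348  partner                  236
group by channel, sum of revenue_minus_price:
         revenue_minus_price
channel                     
partner                 1523
phone                   1060
web                      309
sort by revenue_minus_price descending:
         revenue_minus_price
channel                     
partner                 1523
phone                   1060
web                      309
The value at position 1, column 'revenue_minus_price' is 1060.

1060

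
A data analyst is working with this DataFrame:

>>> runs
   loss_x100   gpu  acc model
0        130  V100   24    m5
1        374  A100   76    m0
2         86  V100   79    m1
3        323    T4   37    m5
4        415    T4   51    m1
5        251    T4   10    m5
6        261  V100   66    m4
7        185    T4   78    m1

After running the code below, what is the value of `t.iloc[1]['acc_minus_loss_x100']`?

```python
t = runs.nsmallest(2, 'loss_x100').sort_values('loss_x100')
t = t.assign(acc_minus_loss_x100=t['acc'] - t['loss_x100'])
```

take 2 rows with smallest loss_x100:
   loss_x100   gpu  acc model
2         86  V100   79    m1
0        130  V100   24    m5
sort by loss_x100:
   loss_x100   gpu  acc model
2         86  V100   79    m1
0        130  V100   24    m5
add column acc_minus_loss_x100 = t['acc'] - t['loss_x100']:
   loss_x100   gpu  acc model  acc_minus_loss_x100
2         86  V100   79    m1                   -7
0        130  V100   24    m5                 -106
The value at position 1, column 'acc_minus_loss_x100' is -106.

-106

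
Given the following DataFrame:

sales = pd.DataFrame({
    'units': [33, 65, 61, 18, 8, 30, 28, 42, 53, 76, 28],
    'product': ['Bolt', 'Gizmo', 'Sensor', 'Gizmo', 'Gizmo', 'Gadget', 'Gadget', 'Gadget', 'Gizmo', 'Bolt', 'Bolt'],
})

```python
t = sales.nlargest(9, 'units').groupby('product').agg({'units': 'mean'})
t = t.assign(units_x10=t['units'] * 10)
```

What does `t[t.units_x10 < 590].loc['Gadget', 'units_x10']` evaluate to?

take 9 rows with largest units:
    units product
9      76    Bolt
1      65   Gizmo
2      61  Sensor
8      53   Gizmo
7      42  Gadget
0      33    Bolt
5      30  Gadget
6      28  Gadget
10     28    Bolt
group by product, mean of units:
             units
product           
Bolt     45.666667
Gadget   33.333333
Gizmo    59.000000
Sensor   61.000000
add column units_x10 = t['units'] * 10:
             units   units_x10
product                       
Bolt     45.666667  456.666667
Gadget   33.333333  333.333333
Gizmo    59.000000  590.000000
Sensor   61.000000  610.000000
filter rows where units_x10 < 590:
             units   units_x10
product                       
Bolt     45.666667  456.666667
Gadget   33.333333  333.333333
Finally, value at row 'Gadget', column 'units_x10' = 333.333333333.

333.333333333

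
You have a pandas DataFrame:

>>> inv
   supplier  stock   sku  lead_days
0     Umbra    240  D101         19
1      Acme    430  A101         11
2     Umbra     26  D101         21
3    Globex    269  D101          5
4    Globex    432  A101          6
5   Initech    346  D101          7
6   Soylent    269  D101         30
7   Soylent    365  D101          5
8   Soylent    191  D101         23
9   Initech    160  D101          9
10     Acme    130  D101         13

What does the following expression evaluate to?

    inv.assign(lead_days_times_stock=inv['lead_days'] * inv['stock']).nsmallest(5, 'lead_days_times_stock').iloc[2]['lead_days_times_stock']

1440

add column lead_days_times_stock = inv['lead_days'] * inv['stock']:
   supplier  stock   sku  lead_days  lead_days_times_stock
0     Umbra    240  D101         19                   4560
1      Acme    430  A101         11                   4730
2     Umbra     26  D101         21                    546
3    Globex    269  D101          5                   1345
4    Globex    432  A101          6                   2592
5   Initech    346  D101          7                   2422
6   Soylent    269  D101         30                   8070
7   Soylent    365  D101          5                   1825
8   Soylent    191  D101         23                   4393
9   Initech    160  D101          9                   1440
10     Acme    130  D101         13                   1690
take 5 rows with smallest lead_days_times_stock:
   supplier  stock   sku  lead_days  lead_days_times_stock
2     Umbra     26  D101         21                    546
3    Globex    269  D101          5                   1345
9   Initech    160  D101          9                   1440
10     Acme    130  D101         13                   1690
7   Soylent    365  D101          5                   1825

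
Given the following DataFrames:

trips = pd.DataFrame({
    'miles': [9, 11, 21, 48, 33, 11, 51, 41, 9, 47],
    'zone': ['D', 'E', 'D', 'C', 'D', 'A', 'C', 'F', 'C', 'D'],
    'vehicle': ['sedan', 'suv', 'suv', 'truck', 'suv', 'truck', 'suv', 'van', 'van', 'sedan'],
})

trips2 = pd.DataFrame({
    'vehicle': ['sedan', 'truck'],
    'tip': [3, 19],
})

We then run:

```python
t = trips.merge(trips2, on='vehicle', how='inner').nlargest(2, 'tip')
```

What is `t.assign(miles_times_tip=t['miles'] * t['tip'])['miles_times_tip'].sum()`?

1121

merge on 'vehicle' (how='inner') → 4 rows:
   miles zone vehicle  tip
0      9    D   sedan    3
1     48    C   truck   19
2     11    A   truck   19
3     47    D   sedan    3
take 2 rows with largest tip:
   miles zone vehicle  tip
1     48    C   truck   19
2     11    A   truck   19
add column miles_times_tip = t['miles'] * t['tip']:
   miles zone vehicle  tip  miles_times_tip
1     48    C   truck   19              912
2     11    A   truck   19              209
sum of column 'miles_times_tip' → 1121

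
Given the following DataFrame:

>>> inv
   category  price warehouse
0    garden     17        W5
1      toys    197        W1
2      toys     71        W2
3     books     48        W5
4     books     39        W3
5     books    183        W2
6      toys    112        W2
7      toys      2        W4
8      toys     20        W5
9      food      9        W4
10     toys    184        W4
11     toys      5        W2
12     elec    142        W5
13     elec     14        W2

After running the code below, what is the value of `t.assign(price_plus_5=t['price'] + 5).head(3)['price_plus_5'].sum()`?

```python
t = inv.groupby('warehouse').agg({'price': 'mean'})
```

328.0

group by warehouse, mean of price:
            price
warehouse        
W1         197.00
W2          77.00
W3          39.00
W4          65.00
W5          56.75
add column price_plus_5 = t['price'] + 5:
            price  price_plus_5
warehouse                      
W1         197.00        202.00
W2          77.00         82.00
W3          39.00         44.00
W4          65.00         70.00
W5          56.75         61.75
take first 3 rows:
           price  price_plus_5
warehouse                     
W1         197.0         202.0
W2          77.0          82.0
W3          39.0          44.0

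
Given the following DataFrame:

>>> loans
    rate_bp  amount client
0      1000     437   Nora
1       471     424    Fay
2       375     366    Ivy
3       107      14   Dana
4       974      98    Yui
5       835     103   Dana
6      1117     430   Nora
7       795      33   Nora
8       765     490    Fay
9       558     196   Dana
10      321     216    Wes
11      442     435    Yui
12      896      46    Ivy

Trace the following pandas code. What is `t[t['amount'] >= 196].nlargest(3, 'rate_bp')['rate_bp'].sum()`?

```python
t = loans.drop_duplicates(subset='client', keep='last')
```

drop duplicate client (keep=last):
    rate_bp  amount client
7       795      33   Nora
8       765     490    Fay
9       558     196   Dana
10      321     216    Wes
11      442     435    Yui
12      896      46    Ivy
filter rows where amount >= 196:
    rate_bp  amount client
8       765     490    Fay
9       558     196   Dana
10      321     216    Wes
11      442     435    Yui
take 3 rows with largest rate_bp:
    rate_bp  amount client
8       765     490    Fay
9       558     196   Dana
11      442     435    Yui

1765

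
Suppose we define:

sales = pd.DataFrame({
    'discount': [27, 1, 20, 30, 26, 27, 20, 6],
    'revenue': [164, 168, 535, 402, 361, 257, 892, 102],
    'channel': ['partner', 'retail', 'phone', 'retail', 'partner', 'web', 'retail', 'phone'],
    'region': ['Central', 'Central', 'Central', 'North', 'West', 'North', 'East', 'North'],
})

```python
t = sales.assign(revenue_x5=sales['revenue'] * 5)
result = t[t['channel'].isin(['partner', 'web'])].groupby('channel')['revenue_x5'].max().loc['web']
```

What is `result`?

add column revenue_x5 = sales['revenue'] * 5:
   discount  revenue  channel   region  revenue_x5
0        27      164  partner  Central         820
1         1      168   retail  Central         840
2        20      535    phone  Central        2675
3        30      402   retail    North        2010
4        26      361  partner     West        1805
5        27      257      web    North        1285
6        20      892   retail     East        4460
7         6      102    phone    North         510
filter rows where channel in ['partner', 'web']:
   discount  revenue  channel   region  revenue_x5
0        27      164  partner  Central         820
4        26      361  partner     West        1805
5        27      257      web    North        1285
group by channel, max of revenue_x5:
channel
partner    1805
web        1285
Name: revenue_x5, dtype: int64
Reading off the value at index 'web', we get 1285.

1285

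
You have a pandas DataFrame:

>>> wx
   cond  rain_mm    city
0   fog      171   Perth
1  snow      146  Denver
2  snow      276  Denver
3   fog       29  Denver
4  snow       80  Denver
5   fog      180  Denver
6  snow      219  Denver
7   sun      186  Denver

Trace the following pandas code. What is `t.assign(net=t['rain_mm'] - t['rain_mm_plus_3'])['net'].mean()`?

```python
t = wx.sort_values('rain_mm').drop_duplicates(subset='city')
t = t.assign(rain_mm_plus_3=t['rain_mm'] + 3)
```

sort by rain_mm:
   cond  rain_mm    city
3   fog       29  Denver
4  snow       80  Denver
1  snow      146  Denver
0   fog      171   Perth
5   fog      180  Denver
7   sun      186  Denver
6  snow      219  Denver
2  snow      276  Denver
drop duplicate city (keep=first):
  cond  rain_mm    city
3  fog       29  Denver
0  fog      171   Perth
add column rain_mm_plus_3 = t['rain_mm'] + 3:
  cond  rain_mm    city  rain_mm_plus_3
3  fog       29  Denver              32
0  fog      171   Perth             174
add column net = t['rain_mm'] - t['rain_mm_plus_3']:
  cond  rain_mm    city  rain_mm_plus_3  net
3  fog       29  Denver              32   -3
0  fog      171   Perth             174   -3

-3.0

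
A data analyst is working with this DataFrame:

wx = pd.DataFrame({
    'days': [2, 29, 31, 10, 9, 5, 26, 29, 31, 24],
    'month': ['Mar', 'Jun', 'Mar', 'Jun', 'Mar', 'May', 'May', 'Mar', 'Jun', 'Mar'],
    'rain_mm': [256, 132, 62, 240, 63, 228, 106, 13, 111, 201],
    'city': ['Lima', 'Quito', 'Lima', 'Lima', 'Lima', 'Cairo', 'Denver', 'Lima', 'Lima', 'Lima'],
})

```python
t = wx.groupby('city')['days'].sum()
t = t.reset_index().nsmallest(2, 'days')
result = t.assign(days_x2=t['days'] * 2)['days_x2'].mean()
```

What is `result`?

group by city, sum of days:
city
Cairo       5
Denver     26
Lima      136
Quito      29
Name: days, dtype: int64
reset_index():
     city  days
0   Cairo     5
1  Denver    26
2    Lima   136
3   Quito    29
take 2 rows with smallest days:
     city  days
0   Cairo     5
1  Denver    26
add column days_x2 = t['days'] * 2:
     city  days  days_x2
0   Cairo     5       10
1  Denver    26       52
Then the mean of column 'days_x2': 31.0

31.0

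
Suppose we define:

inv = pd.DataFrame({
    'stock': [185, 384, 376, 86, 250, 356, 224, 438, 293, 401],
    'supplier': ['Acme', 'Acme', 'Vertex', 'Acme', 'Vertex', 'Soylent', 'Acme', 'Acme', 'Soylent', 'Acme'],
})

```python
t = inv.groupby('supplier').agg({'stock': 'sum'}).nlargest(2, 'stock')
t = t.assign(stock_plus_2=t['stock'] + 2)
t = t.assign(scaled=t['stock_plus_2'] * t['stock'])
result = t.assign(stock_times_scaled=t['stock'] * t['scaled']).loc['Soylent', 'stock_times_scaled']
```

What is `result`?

group by supplier, sum of stock:
          stock
supplier       
Acme       1718
Soylent     649
Vertex      626
take 2 rows with largest stock:
          stock
supplier       
Acme       1718
Soylent     649
add column stock_plus_2 = t['stock'] + 2:
          stock  stock_plus_2
supplier                     
Acme       1718          1720
Soylent     649           651
add column scaled = t['stock_plus_2'] * t['stock']:
          stock  stock_plus_2   scaled
supplier                              
Acme       1718          1720  2954960
Soylent     649           651   422499
add column stock_times_scaled = t['stock'] * t['scaled']:
          stock  stock_plus_2   scaled  stock_times_scaled
supplier                                                  
Acme       1718          1720  2954960          5076621280
Soylent     649           651   422499           274201851
Taking the value at row 'Soylent', column 'stock_times_scaled' gives 274201851.

274201851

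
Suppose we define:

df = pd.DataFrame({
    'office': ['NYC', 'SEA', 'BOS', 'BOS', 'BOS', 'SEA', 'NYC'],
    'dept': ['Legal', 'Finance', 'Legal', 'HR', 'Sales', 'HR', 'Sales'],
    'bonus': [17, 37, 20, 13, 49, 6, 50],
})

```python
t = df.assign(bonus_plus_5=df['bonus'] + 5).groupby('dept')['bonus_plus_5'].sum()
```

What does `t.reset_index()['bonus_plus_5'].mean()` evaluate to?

add column bonus_plus_5 = df['bonus'] + 5:
  office     dept  bonus  bonus_plus_5
0    NYC    Legal     17            22
1    SEA  Finance     37            42
2    BOS    Legal     20            25
3    BOS       HR     13            18
4    BOS    Sales     49            54
5    SEA       HR      6            11
6    NYC    Sales     50            55
group by dept, sum of bonus_plus_5:
dept
Finance     42
HR          29
Legal       47
Sales      109
Name: bonus_plus_5, dtype: int64
reset_index():
      dept  bonus_plus_5
0  Finance            42
1       HR            29
2    Legal            47
3    Sales           109
So mean() = 56.75.

56.75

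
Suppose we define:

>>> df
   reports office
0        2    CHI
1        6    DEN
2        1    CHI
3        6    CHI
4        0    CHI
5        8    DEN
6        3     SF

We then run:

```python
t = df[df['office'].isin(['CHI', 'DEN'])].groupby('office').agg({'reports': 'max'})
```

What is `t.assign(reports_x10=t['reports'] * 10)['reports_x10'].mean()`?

70.0

filter rows where office in ['CHI', 'DEN']:
   reports office
0        2    CHI
1        6    DEN
2        1    CHI
3        6    CHI
4        0    CHI
5        8    DEN
group by office, max of reports:
        reports
office         
CHI           6
DEN           8
add column reports_x10 = t['reports'] * 10:
        reports  reports_x10
office                      
CHI           6           60
DEN           8           80
So mean() = 70.0.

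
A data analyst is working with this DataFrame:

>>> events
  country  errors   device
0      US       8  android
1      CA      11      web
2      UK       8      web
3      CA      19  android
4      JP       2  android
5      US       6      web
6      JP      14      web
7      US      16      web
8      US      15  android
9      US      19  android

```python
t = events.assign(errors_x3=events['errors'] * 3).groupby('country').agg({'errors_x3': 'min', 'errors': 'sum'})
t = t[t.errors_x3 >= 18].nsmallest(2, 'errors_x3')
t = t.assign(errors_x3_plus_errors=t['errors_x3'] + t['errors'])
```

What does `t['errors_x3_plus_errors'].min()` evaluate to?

32

add column errors_x3 = events['errors'] * 3:
  country  errors   device  errors_x3
0      US       8  android         24
1      CA      11      web         33
2      UK       8      web         24
3      CA      19  android         57
4      JP       2  android          6
5      US       6      web         18
6      JP      14      web         42
7      US      16      web         48
8      US      15  android         45
9      US      19  android         57
group by country: min(errors_x3), sum(errors):
         errors_x3  errors
country                   
CA              33      30
JP               6      16
UK              24       8
US              18      64
filter rows where errors_x3 >= 18:
         errors_x3  errors
country                   
CA              33      30
UK              24       8
US              18      64
take 2 rows with smallest errors_x3:
         errors_x3  errors
country                   
US              18      64
UK              24       8
add column errors_x3_plus_errors = t['errors_x3'] + t['errors']:
         errors_x3  errors  errors_x3_plus_errors
country                                          
US              18      64                     82
UK              24       8                     32
Finally, min of column 'errors_x3_plus_errors' = 32.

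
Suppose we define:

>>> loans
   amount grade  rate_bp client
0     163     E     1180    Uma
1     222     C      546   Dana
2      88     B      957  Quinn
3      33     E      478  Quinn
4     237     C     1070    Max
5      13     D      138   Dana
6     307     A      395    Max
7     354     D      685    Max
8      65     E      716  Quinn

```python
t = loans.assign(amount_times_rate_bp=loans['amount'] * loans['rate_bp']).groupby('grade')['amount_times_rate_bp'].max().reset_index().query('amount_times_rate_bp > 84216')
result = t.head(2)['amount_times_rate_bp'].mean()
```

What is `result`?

187427.5

add column amount_times_rate_bp = loans['amount'] * loans['rate_bp']:
   amount grade  rate_bp client  amount_times_rate_bp
0     163     E     1180    Uma                192340
1     222     C      546   Dana                121212
2      88     B      957  Quinn                 84216
3      33     E      478  Quinn                 15774
4     237     C     1070    Max                253590
5      13     D      138   Dana                  1794
6     307     A      395    Max                121265
7     354     D      685    Max                242490
8      65     E      716  Quinn                 46540
group by grade, max of amount_times_rate_bp:
grade
A    121265
B     84216
C    253590
D    242490
E    192340
Name: amount_times_rate_bp, dtype: int64
reset_index():
  grade  amount_times_rate_bp
0     A                121265
1     B                 84216
2     C                253590
3     D                242490
4     E                192340
filter rows where amount_times_rate_bp > 84216:
  grade  amount_times_rate_bp
0     A                121265
2     C                253590
3     D                242490
4     E                192340
take first 2 rows:
  grade  amount_times_rate_bp
0     A                121265
2     C                253590
The mean of column 'amount_times_rate_bp' is 187427.5.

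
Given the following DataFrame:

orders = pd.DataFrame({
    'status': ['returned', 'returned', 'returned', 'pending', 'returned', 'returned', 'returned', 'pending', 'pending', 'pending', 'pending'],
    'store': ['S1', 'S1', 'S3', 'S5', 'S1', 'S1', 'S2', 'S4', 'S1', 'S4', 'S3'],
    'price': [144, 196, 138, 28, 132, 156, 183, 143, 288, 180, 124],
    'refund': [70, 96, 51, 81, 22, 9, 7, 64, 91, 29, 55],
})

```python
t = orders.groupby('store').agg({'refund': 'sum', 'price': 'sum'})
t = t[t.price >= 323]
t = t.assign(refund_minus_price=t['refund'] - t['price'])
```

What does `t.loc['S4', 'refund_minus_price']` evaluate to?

-230

group by store: sum(refund), sum(price):
       refund  price
store               
S1        288    916
S2          7    183
S3        106    262
S4         93    323
S5         81     28
filter rows where price >= 323:
       refund  price
store               
S1        288    916
S4         93    323
add column refund_minus_price = t['refund'] - t['price']:
       refund  price  refund_minus_price
store                                   
S1        288    916                -628
S4         93    323                -230
Reading off the value at row 'S4', column 'refund_minus_price', we get -230.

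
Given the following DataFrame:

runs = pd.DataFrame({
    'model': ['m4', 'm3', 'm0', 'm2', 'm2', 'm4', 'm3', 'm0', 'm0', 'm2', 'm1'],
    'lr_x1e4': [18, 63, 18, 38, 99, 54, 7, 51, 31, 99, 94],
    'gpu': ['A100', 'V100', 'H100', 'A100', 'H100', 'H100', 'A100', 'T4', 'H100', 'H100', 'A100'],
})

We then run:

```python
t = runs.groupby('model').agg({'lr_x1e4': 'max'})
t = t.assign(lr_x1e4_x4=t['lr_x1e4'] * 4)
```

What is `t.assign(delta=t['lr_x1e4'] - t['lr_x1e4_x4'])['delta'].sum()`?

-1083

group by model, max of lr_x1e4:
       lr_x1e4
model         
m0          51
m1          94
m2          99
m3          63
m4          54
add column lr_x1e4_x4 = t['lr_x1e4'] * 4:
       lr_x1e4  lr_x1e4_x4
model                     
m0          51         204
m1          94         376
m2          99         396
m3          63         252
m4          54         216
add column delta = t['lr_x1e4'] - t['lr_x1e4_x4']:
       lr_x1e4  lr_x1e4_x4  delta
model                            
m0          51         204   -153
m1          94         376   -282
m2          99         396   -297
m3          63         252   -189
m4          54         216   -162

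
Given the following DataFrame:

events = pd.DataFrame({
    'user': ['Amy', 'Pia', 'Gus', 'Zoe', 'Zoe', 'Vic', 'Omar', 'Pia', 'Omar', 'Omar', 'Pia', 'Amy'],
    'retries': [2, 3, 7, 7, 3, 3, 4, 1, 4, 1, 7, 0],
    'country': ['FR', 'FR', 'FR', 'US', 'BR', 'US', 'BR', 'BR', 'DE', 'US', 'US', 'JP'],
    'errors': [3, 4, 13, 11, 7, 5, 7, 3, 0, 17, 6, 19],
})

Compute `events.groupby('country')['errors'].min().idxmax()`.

group by country, min of errors:
country
BR     3
DE     0
FR     3
JP    19
US     5
Name: errors, dtype: int64
The label with the largest value is JP.

JP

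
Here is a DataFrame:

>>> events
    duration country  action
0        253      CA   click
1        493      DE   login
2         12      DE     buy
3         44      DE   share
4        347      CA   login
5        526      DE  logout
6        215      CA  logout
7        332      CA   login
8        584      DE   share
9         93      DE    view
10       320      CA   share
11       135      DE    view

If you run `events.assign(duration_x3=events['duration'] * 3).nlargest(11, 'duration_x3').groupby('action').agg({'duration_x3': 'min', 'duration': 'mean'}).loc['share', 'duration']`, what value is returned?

add column duration_x3 = events['duration'] * 3:
    duration country  action  duration_x3
0        253      CA   click          759
1        493      DE   login         1479
2         12      DE     buy           36
3         44      DE   share          132
4        347      CA   login         1041
5        526      DE  logout         1578
6        215      CA  logout          645
7        332      CA   login          996
8        584      DE   share         1752
9         93      DE    view          279
10       320      CA   share          960
11       135      DE    view          405
take 11 rows with largest duration_x3:
    duration country  action  duration_x3
8        584      DE   share         1752
5        526      DE  logout         1578
1        493      DE   login         1479
4        347      CA   login         1041
7        332      CA   login          996
10       320      CA   share          960
0        253      CA   click          759
6        215      CA  logout          645
11       135      DE    view          405
9         93      DE    view          279
3         44      DE   share          132
group by action: min(duration_x3), mean(duration):
        duration_x3    duration
action                         
click           759  253.000000
login           996  390.666667
logout          645  370.500000
share           132  316.000000
view            279  114.000000
The value at row 'share', column 'duration' is 316.0.

316.0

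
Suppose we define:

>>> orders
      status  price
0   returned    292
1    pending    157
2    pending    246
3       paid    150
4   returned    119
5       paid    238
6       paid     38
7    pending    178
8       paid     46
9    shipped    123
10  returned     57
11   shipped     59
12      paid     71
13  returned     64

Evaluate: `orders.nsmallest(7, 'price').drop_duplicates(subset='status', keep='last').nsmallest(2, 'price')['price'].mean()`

65.0

take 7 rows with smallest price:
      status  price
6       paid     38
8       paid     46
10  returned     57
11   shipped     59
13  returned     64
12      paid     71
4   returned    119
drop duplicate status (keep=last):
      status  price
11   shipped     59
12      paid     71
4   returned    119
take 2 rows with smallest price:
     status  price
11  shipped     59
12     paid     71
So mean() = 65.0.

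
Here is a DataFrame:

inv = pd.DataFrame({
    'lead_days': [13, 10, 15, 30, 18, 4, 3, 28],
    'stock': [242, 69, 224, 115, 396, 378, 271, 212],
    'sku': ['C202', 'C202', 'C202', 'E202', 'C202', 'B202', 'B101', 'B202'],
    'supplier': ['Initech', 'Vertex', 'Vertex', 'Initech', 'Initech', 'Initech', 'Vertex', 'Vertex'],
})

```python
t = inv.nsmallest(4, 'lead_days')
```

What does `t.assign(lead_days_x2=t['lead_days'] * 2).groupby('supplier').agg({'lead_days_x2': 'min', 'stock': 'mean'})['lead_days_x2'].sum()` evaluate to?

14

take 4 rows with smallest lead_days:
   lead_days  stock   sku supplier
6          3    271  B101   Vertex
5          4    378  B202  Initech
1         10     69  C202   Vertex
0         13    242  C202  Initech
add column lead_days_x2 = t['lead_days'] * 2:
   lead_days  stock   sku supplier  lead_days_x2
6          3    271  B101   Vertex             6
5          4    378  B202  Initech             8
1         10     69  C202   Vertex            20
0         13    242  C202  Initech            26
group by supplier: min(lead_days_x2), mean(stock):
          lead_days_x2  stock
supplier                     
Initech              8  310.0
Vertex               6  170.0
sum of column 'lead_days_x2' → 14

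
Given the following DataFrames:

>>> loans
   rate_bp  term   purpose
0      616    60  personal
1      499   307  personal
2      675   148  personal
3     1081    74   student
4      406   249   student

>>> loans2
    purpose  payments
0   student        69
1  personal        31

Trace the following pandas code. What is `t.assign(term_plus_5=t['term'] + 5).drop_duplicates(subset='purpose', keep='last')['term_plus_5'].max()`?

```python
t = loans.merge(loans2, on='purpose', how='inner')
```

254

merge on 'purpose' (how='inner') → 5 rows:
   rate_bp  term   purpose  payments
0      616    60  personal        31
1      499   307  personal        31
2      675   148  personal        31
3     1081    74   student        69
4      406   249   student        69
add column term_plus_5 = t['term'] + 5:
   rate_bp  term   purpose  payments  term_plus_5
0      616    60  personal        31           65
1      499   307  personal        31          312
2      675   148  personal        31          153
3     1081    74   student        69           79
4      406   249   student        69          254
drop duplicate purpose (keep=last):
   rate_bp  term   purpose  payments  term_plus_5
2      675   148  personal        31          153
4      406   249   student        69          254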